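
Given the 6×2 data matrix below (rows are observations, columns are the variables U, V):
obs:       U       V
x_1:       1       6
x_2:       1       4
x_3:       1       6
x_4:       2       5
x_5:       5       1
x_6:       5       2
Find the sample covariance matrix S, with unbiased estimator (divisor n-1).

Step 1 — column means:
  mean(U) = (1 + 1 + 1 + 2 + 5 + 5) / 6 = 15/6 = 2.5
  mean(V) = (6 + 4 + 6 + 5 + 1 + 2) / 6 = 24/6 = 4

Step 2 — sample covariance S[i,j] = (1/(n-1)) · Σ_k (x_{k,i} - mean_i) · (x_{k,j} - mean_j), with n-1 = 5.
  S[U,U] = ((-1.5)·(-1.5) + (-1.5)·(-1.5) + (-1.5)·(-1.5) + (-0.5)·(-0.5) + (2.5)·(2.5) + (2.5)·(2.5)) / 5 = 19.5/5 = 3.9
  S[U,V] = ((-1.5)·(2) + (-1.5)·(0) + (-1.5)·(2) + (-0.5)·(1) + (2.5)·(-3) + (2.5)·(-2)) / 5 = -19/5 = -3.8
  S[V,V] = ((2)·(2) + (0)·(0) + (2)·(2) + (1)·(1) + (-3)·(-3) + (-2)·(-2)) / 5 = 22/5 = 4.4

S is symmetric (S[j,i] = S[i,j]). Assembling:

S = [[3.9, -3.8],
 [-3.8, 4.4]]


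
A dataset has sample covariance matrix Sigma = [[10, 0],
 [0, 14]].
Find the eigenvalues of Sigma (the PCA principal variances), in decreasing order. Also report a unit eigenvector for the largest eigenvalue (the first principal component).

Step 1 — characteristic polynomial of 2×2 Sigma:
  det(Sigma - λI) = λ² - trace · λ + det = 0.
  trace = 10 + 14 = 24, det = 10·14 - (0)² = 140.
Step 2 — discriminant:
  Δ = trace² - 4·det = 576 - 560 = 16.
Step 3 — eigenvalues:
  λ = (trace ± √Δ)/2 = (24 ± 4)/2,
  λ_1 = 14,  λ_2 = 10.

Step 4 — unit eigenvector for λ_1: Sigma is diagonal, so its eigenvectors are the coordinate axes. λ_1 = 14 is the diagonal entry on the second coordinate axis, hence
  v_1 = (0, 1) (||v_1|| = 1).

λ_1 = 14,  λ_2 = 10;  v_1 ≈ (0, 1)


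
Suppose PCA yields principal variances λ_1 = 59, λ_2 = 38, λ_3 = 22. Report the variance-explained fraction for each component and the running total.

Step 1 — total variance = trace(Sigma) = Σ λ_i = 59 + 38 + 22 = 119.

Step 2 — fraction explained by component i = λ_i / Σ λ:
  PC1: 59/119 = 0.4958
  PC2: 38/119 = 0.3193
  PC3: 22/119 = 0.1849

Step 3 — cumulative fraction after k components = (λ_1 + ... + λ_k) / Σ λ:
  k = 1: 59/119 = 0.4958
  k = 2: (59 + 38)/119 = 97/119 = 0.8151
  k = 3: (59 + 38 + 22)/119 = 119/119 = 1

Summary (fraction, with percent):

explained: PC1 0.4958 (49.58%), PC2 0.3193 (31.93%), PC3 0.1849 (18.49%);  cumulative: 0.4958, 0.8151, 1


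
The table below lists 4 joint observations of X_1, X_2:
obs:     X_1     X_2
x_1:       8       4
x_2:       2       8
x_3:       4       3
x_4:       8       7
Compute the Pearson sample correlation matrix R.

Step 1 — column means:
  mean(X_1) = (8 + 2 + 4 + 8) / 4 = 22/4 = 5.5
  mean(X_2) = (4 + 8 + 3 + 7) / 4 = 22/4 = 5.5

Step 2 — sample variances and covariances s[i,j] = (1/(n-1)) · Σ_k (x_{k,i} - mean_i) · (x_{k,j} - mean_j), with n-1 = 3:
  s[X_1,X_1] = ((2.5)·(2.5) + (-3.5)·(-3.5) + (-1.5)·(-1.5) + (2.5)·(2.5)) / 3 = 27/3 = 9
  s[X_1,X_2] = ((2.5)·(-1.5) + (-3.5)·(2.5) + (-1.5)·(-2.5) + (2.5)·(1.5)) / 3 = -5/3 = -1.6667
  s[X_2,X_2] = ((-1.5)·(-1.5) + (2.5)·(2.5) + (-2.5)·(-2.5) + (1.5)·(1.5)) / 3 = 17/3 = 5.6667
  Sample standard deviations s_i = √(s[i,i]):
  s(X_1) = √(9) = 3
  s(X_2) = √(5.6667) = 2.3805

Step 3 — r_{ij} = s_{ij} / (s_i · s_j):
  r[X_1,X_1] = 1 (diagonal).
  r[X_1,X_2] = -1.6667 / (3 · 2.3805) = -1.6667 / 7.1414 = -0.2334
  r[X_2,X_2] = 1 (diagonal).

R is symmetric with unit diagonal. Assembling:

R = [[1, -0.2334],
 [-0.2334, 1]]


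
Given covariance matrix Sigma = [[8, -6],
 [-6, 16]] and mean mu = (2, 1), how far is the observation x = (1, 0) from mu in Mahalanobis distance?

Step 1 — centre the observation: (x - mu) = (-1, -1).

Step 2 — invert Sigma. det(Sigma) = 8·16 - (-6)² = 92.
  Sigma^{-1} = (1/det) · [[d, -b], [-b, a]] = [[0.1739, 0.0652],
 [0.0652, 0.087]].

Step 3 — form the quadratic (x - mu)^T · Sigma^{-1} · (x - mu):
  Sigma^{-1} · (x - mu) = (-0.2391, -0.1522).
  (x - mu)^T · [Sigma^{-1} · (x - mu)] = (-1)·(-0.2391) + (-1)·(-0.1522) = 0.3913.

Step 4 — take square root: d = √(0.3913) ≈ 0.6255.

d(x, mu) = √(0.3913) ≈ 0.6255


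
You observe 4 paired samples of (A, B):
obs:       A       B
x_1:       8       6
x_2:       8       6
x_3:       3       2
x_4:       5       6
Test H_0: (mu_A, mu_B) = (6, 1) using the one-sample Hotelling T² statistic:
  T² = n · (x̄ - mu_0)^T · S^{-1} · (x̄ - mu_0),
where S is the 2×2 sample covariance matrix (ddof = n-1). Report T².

Step 1 — sample mean vector:
  mean(A) = (8 + 8 + 3 + 5) / 4 = 24/4 = 6
  mean(B) = (6 + 6 + 2 + 6) / 4 = 20/4 = 5
  x̄ = (6, 5),  deviation x̄ - mu_0 = (6, 5) - (6, 1) = (0, 4).

Step 2 — sample covariance matrix, S[i,j] = (1/(n-1)) · Σ_k (x_{k,i} - mean_i) · (x_{k,j} - mean_j), divisor n-1 = 3:
  S[A,A] = ((2)·(2) + (2)·(2) + (-3)·(-3) + (-1)·(-1)) / 3 = 18/3 = 6
  S[A,B] = ((2)·(1) + (2)·(1) + (-3)·(-3) + (-1)·(1)) / 3 = 12/3 = 4
  S[B,B] = ((1)·(1) + (1)·(1) + (-3)·(-3) + (1)·(1)) / 3 = 12/3 = 4
  S = [[6, 4],
 [4, 4]].

Step 3 — invert S. det(S) = 6·4 - (4)² = 8.
  S^{-1} = (1/det) · [[d, -b], [-b, a]] = [[0.5, -0.5],
 [-0.5, 0.75]].

Step 4 — quadratic form (x̄ - mu_0)^T · S^{-1} · (x̄ - mu_0):
  S^{-1} · (x̄ - mu_0) = (-2, 3),
  (x̄ - mu_0)^T · [...] = (0)·(-2) + (4)·(3) = 12.

Step 5 — scale by n: T² = 4 · 12 = 48.

T² ≈ 48


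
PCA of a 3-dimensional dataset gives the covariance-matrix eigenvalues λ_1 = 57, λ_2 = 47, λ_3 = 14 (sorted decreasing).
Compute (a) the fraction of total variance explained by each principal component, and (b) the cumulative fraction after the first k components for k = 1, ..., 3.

Step 1 — total variance = trace(Sigma) = Σ λ_i = 57 + 47 + 14 = 118.

Step 2 — fraction explained by component i = λ_i / Σ λ:
  PC1: 57/118 = 0.4831
  PC2: 47/118 = 0.3983
  PC3: 14/118 = 0.1186

Step 3 — cumulative fraction after k components = (λ_1 + ... + λ_k) / Σ λ:
  k = 1: 57/118 = 0.4831
  k = 2: (57 + 47)/118 = 104/118 = 0.8814
  k = 3: (57 + 47 + 14)/118 = 118/118 = 1

Summary (fraction, with percent):

explained: PC1 0.4831 (48.31%), PC2 0.3983 (39.83%), PC3 0.1186 (11.86%);  cumulative: 0.4831, 0.8814, 1


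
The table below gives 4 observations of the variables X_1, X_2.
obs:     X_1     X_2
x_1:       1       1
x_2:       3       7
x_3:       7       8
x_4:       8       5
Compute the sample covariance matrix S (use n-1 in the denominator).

Step 1 — column means:
  mean(X_1) = (1 + 3 + 7 + 8) / 4 = 19/4 = 4.75
  mean(X_2) = (1 + 7 + 8 + 5) / 4 = 21/4 = 5.25

Step 2 — sample covariance S[i,j] = (1/(n-1)) · Σ_k (x_{k,i} - mean_i) · (x_{k,j} - mean_j), with n-1 = 3.
  S[X_1,X_1] = ((-3.75)·(-3.75) + (-1.75)·(-1.75) + (2.25)·(2.25) + (3.25)·(3.25)) / 3 = 32.75/3 = 10.9167
  S[X_1,X_2] = ((-3.75)·(-4.25) + (-1.75)·(1.75) + (2.25)·(2.75) + (3.25)·(-0.25)) / 3 = 18.25/3 = 6.0833
  S[X_2,X_2] = ((-4.25)·(-4.25) + (1.75)·(1.75) + (2.75)·(2.75) + (-0.25)·(-0.25)) / 3 = 28.75/3 = 9.5833

S is symmetric (S[j,i] = S[i,j]). Assembling:

S = [[10.9167, 6.0833],
 [6.0833, 9.5833]]


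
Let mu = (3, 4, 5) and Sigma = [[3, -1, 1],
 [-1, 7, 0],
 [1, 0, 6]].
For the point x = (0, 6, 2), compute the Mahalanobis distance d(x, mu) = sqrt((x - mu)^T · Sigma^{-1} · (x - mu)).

Step 1 — centre the observation: (x - mu) = (-3, 2, -3).

Step 2 — invert Sigma (cofactor / det for 3×3, or solve directly):
  Sigma^{-1} = [[0.3717, 0.0531, -0.0619],
 [0.0531, 0.1504, -0.0088],
 [-0.0619, -0.0088, 0.177]].

Step 3 — form the quadratic (x - mu)^T · Sigma^{-1} · (x - mu):
  Sigma^{-1} · (x - mu) = (-0.823, 0.1681, -0.3628).
  (x - mu)^T · [Sigma^{-1} · (x - mu)] = (-3)·(-0.823) + (2)·(0.1681) + (-3)·(-0.3628) = 3.8938.

Step 4 — take square root: d = √(3.8938) ≈ 1.9733.

d(x, mu) = √(3.8938) ≈ 1.9733


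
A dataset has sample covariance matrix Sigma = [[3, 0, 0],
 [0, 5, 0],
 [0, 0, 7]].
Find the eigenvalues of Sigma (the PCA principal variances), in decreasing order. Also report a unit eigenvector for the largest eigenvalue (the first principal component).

Step 1 — characteristic polynomial p(λ) = det(λI - Sigma) = λ³ - tr·λ² + c_1·λ - det, where tr = trace, c_1 = sum of the principal 2×2 minors, det = det(Sigma):
  tr = 3 + 5 + 7 = 15,
  c_1 = (3·5 - (0)²) + (3·7 - (0)²) + (5·7 - (0)²) = 15 + 21 + 35 = 71,
  det = 3·(5·7 - (0)²) - (0)·((0)·7 - (0)·(0)) + (0)·((0)·(0) - 5·(0)) = 3·(35) - (0)·(0) + (0)·(0) = 105.
  So p(λ) = λ³ - 15λ² + 71λ - 105.
Step 2 — look for an integer root (rational root theorem: any rational root is an integer divisor of 105). Testing λ = 3:
  p(3) = 27 - 135 + 213 - 105 = 0  ✓
  Dividing out (λ - 3): p(λ) = (λ - 3)(λ² - 12λ + 35).
Step 3 — remaining eigenvalues from the quadratic λ² - 12λ + 35 = 0:
  Δ = 12² - 4·35 = 144 - 140 = 4,  λ = (12 ± √4)/2 = (12 ± 2)/2 = 7 or 5.
  Sorted: λ_1 = 7,  λ_2 = 5,  λ_3 = 3  (check: sum = 15 = tr ✓).

Step 4 — unit eigenvector for λ_1 = 7: v spans the null space of (Sigma - λ_1 I), whose rows are
  r_1 = (-4, 0, 0),  r_2 = (0, -2, 0),  r_3 = (0, 0, 0).
  v is orthogonal to every row, so take v ∝ r_1 × r_2 = ((0)·(0) - (0)·(-2), (0)·(0) - (-4)·(0), (-4)·(-2) - (0)·(0)) = (0, 0, 8).
  Rescale (divide by 8): u = (0, 0, 1).
  ||u|| = √((0)² + (0)² + (1)²) = √(1) = 1,  v_1 = u/||u|| ≈ (0, 0, 1) (||v_1|| = 1).

λ_1 = 7,  λ_2 = 5,  λ_3 = 3;  v_1 ≈ (0, 0, 1)


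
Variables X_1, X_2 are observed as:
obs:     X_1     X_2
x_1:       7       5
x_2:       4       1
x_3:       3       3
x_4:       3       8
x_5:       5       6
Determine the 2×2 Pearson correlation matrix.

Step 1 — column means:
  mean(X_1) = (7 + 4 + 3 + 3 + 5) / 5 = 22/5 = 4.4
  mean(X_2) = (5 + 1 + 3 + 8 + 6) / 5 = 23/5 = 4.6

Step 2 — sample variances and covariances s[i,j] = (1/(n-1)) · Σ_k (x_{k,i} - mean_i) · (x_{k,j} - mean_j), with n-1 = 4:
  s[X_1,X_1] = ((2.6)·(2.6) + (-0.4)·(-0.4) + (-1.4)·(-1.4) + (-1.4)·(-1.4) + (0.6)·(0.6)) / 4 = 11.2/4 = 2.8
  s[X_1,X_2] = ((2.6)·(0.4) + (-0.4)·(-3.6) + (-1.4)·(-1.6) + (-1.4)·(3.4) + (0.6)·(1.4)) / 4 = 0.8/4 = 0.2
  s[X_2,X_2] = ((0.4)·(0.4) + (-3.6)·(-3.6) + (-1.6)·(-1.6) + (3.4)·(3.4) + (1.4)·(1.4)) / 4 = 29.2/4 = 7.3
  Sample standard deviations s_i = √(s[i,i]):
  s(X_1) = √(2.8) = 1.6733
  s(X_2) = √(7.3) = 2.7019

Step 3 — r_{ij} = s_{ij} / (s_i · s_j):
  r[X_1,X_1] = 1 (diagonal).
  r[X_1,X_2] = 0.2 / (1.6733 · 2.7019) = 0.2 / 4.5211 = 0.0442
  r[X_2,X_2] = 1 (diagonal).

R is symmetric with unit diagonal. Assembling:

R = [[1, 0.0442],
 [0.0442, 1]]


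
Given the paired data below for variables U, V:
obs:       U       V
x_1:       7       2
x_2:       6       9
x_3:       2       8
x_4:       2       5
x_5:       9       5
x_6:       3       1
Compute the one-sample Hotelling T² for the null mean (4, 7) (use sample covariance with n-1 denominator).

Step 1 — sample mean vector:
  mean(U) = (7 + 6 + 2 + 2 + 9 + 3) / 6 = 29/6 = 4.8333
  mean(V) = (2 + 9 + 8 + 5 + 5 + 1) / 6 = 30/6 = 5
  x̄ = (4.8333, 5),  deviation x̄ - mu_0 = (4.8333, 5) - (4, 7) = (0.8333, -2).

Step 2 — sample covariance matrix, S[i,j] = (1/(n-1)) · Σ_k (x_{k,i} - mean_i) · (x_{k,j} - mean_j), divisor n-1 = 5:
  S[U,U] = ((2.1667)·(2.1667) + (1.1667)·(1.1667) + (-2.8333)·(-2.8333) + (-2.8333)·(-2.8333) + (4.1667)·(4.1667) + (-1.8333)·(-1.8333)) / 5 = 42.8333/5 = 8.5667
  S[U,V] = ((2.1667)·(-3) + (1.1667)·(4) + (-2.8333)·(3) + (-2.8333)·(0) + (4.1667)·(0) + (-1.8333)·(-4)) / 5 = -3/5 = -0.6
  S[V,V] = ((-3)·(-3) + (4)·(4) + (3)·(3) + (0)·(0) + (0)·(0) + (-4)·(-4)) / 5 = 50/5 = 10
  S = [[8.5667, -0.6],
 [-0.6, 10]].

Step 3 — invert S. det(S) = 8.5667·10 - (-0.6)² = 85.3067.
  S^{-1} = (1/det) · [[d, -b], [-b, a]] = [[0.1172, 0.007],
 [0.007, 0.1004]].

Step 4 — quadratic form (x̄ - mu_0)^T · S^{-1} · (x̄ - mu_0):
  S^{-1} · (x̄ - mu_0) = (0.0836, -0.195),
  (x̄ - mu_0)^T · [...] = (0.8333)·(0.0836) + (-2)·(-0.195) = 0.4596.

Step 5 — scale by n: T² = 6 · 0.4596 = 2.7579.

T² ≈ 2.7579


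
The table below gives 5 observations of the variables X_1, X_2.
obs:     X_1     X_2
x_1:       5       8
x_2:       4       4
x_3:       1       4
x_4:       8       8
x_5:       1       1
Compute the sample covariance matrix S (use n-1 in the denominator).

Step 1 — column means:
  mean(X_1) = (5 + 4 + 1 + 8 + 1) / 5 = 19/5 = 3.8
  mean(X_2) = (8 + 4 + 4 + 8 + 1) / 5 = 25/5 = 5

Step 2 — sample covariance S[i,j] = (1/(n-1)) · Σ_k (x_{k,i} - mean_i) · (x_{k,j} - mean_j), with n-1 = 4.
  S[X_1,X_1] = ((1.2)·(1.2) + (0.2)·(0.2) + (-2.8)·(-2.8) + (4.2)·(4.2) + (-2.8)·(-2.8)) / 4 = 34.8/4 = 8.7
  S[X_1,X_2] = ((1.2)·(3) + (0.2)·(-1) + (-2.8)·(-1) + (4.2)·(3) + (-2.8)·(-4)) / 4 = 30/4 = 7.5
  S[X_2,X_2] = ((3)·(3) + (-1)·(-1) + (-1)·(-1) + (3)·(3) + (-4)·(-4)) / 4 = 36/4 = 9

S is symmetric (S[j,i] = S[i,j]). Assembling:

S = [[8.7, 7.5],
 [7.5, 9]]


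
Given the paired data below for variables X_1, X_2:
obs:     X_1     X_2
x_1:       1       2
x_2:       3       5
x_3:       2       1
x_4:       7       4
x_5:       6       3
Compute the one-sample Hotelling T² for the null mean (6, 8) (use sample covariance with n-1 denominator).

Step 1 — sample mean vector:
  mean(X_1) = (1 + 3 + 2 + 7 + 6) / 5 = 19/5 = 3.8
  mean(X_2) = (2 + 5 + 1 + 4 + 3) / 5 = 15/5 = 3
  x̄ = (3.8, 3),  deviation x̄ - mu_0 = (3.8, 3) - (6, 8) = (-2.2, -5).

Step 2 — sample covariance matrix, S[i,j] = (1/(n-1)) · Σ_k (x_{k,i} - mean_i) · (x_{k,j} - mean_j), divisor n-1 = 4:
  S[X_1,X_1] = ((-2.8)·(-2.8) + (-0.8)·(-0.8) + (-1.8)·(-1.8) + (3.2)·(3.2) + (2.2)·(2.2)) / 4 = 26.8/4 = 6.7
  S[X_1,X_2] = ((-2.8)·(-1) + (-0.8)·(2) + (-1.8)·(-2) + (3.2)·(1) + (2.2)·(0)) / 4 = 8/4 = 2
  S[X_2,X_2] = ((-1)·(-1) + (2)·(2) + (-2)·(-2) + (1)·(1) + (0)·(0)) / 4 = 10/4 = 2.5
  S = [[6.7, 2],
 [2, 2.5]].

Step 3 — invert S. det(S) = 6.7·2.5 - (2)² = 12.75.
  S^{-1} = (1/det) · [[d, -b], [-b, a]] = [[0.1961, -0.1569],
 [-0.1569, 0.5255]].

Step 4 — quadratic form (x̄ - mu_0)^T · S^{-1} · (x̄ - mu_0):
  S^{-1} · (x̄ - mu_0) = (0.3529, -2.2824),
  (x̄ - mu_0)^T · [...] = (-2.2)·(0.3529) + (-5)·(-2.2824) = 10.6353.

Step 5 — scale by n: T² = 5 · 10.6353 = 53.1765.

T² ≈ 53.1765


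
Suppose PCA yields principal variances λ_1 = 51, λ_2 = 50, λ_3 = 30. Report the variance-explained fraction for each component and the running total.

Step 1 — total variance = trace(Sigma) = Σ λ_i = 51 + 50 + 30 = 131.

Step 2 — fraction explained by component i = λ_i / Σ λ:
  PC1: 51/131 = 0.3893
  PC2: 50/131 = 0.3817
  PC3: 30/131 = 0.229

Step 3 — cumulative fraction after k components = (λ_1 + ... + λ_k) / Σ λ:
  k = 1: 51/131 = 0.3893
  k = 2: (51 + 50)/131 = 101/131 = 0.771
  k = 3: (51 + 50 + 30)/131 = 131/131 = 1

Summary (fraction, with percent):

explained: PC1 0.3893 (38.93%), PC2 0.3817 (38.17%), PC3 0.229 (22.9%);  cumulative: 0.3893, 0.771, 1


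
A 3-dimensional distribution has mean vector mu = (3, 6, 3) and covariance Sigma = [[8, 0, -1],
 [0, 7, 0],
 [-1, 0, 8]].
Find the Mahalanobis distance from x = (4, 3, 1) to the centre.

Step 1 — centre the observation: (x - mu) = (1, -3, -2).

Step 2 — invert Sigma (cofactor / det for 3×3, or solve directly):
  Sigma^{-1} = [[0.127, 0, 0.0159],
 [0, 0.1429, 0],
 [0.0159, 0, 0.127]].

Step 3 — form the quadratic (x - mu)^T · Sigma^{-1} · (x - mu):
  Sigma^{-1} · (x - mu) = (0.0952, -0.4286, -0.2381).
  (x - mu)^T · [Sigma^{-1} · (x - mu)] = (1)·(0.0952) + (-3)·(-0.4286) + (-2)·(-0.2381) = 1.8571.

Step 4 — take square root: d = √(1.8571) ≈ 1.3628.

d(x, mu) = √(1.8571) ≈ 1.3628


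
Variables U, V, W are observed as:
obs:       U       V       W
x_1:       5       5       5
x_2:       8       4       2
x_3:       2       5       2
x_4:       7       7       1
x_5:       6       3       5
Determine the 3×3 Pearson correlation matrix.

Step 1 — column means:
  mean(U) = (5 + 8 + 2 + 7 + 6) / 5 = 28/5 = 5.6
  mean(V) = (5 + 4 + 5 + 7 + 3) / 5 = 24/5 = 4.8
  mean(W) = (5 + 2 + 2 + 1 + 5) / 5 = 15/5 = 3

Step 2 — sample variances and covariances s[i,j] = (1/(n-1)) · Σ_k (x_{k,i} - mean_i) · (x_{k,j} - mean_j), with n-1 = 4:
  s[U,U] = ((-0.6)·(-0.6) + (2.4)·(2.4) + (-3.6)·(-3.6) + (1.4)·(1.4) + (0.4)·(0.4)) / 4 = 21.2/4 = 5.3
  s[U,V] = ((-0.6)·(0.2) + (2.4)·(-0.8) + (-3.6)·(0.2) + (1.4)·(2.2) + (0.4)·(-1.8)) / 4 = -0.4/4 = -0.1
  s[U,W] = ((-0.6)·(2) + (2.4)·(-1) + (-3.6)·(-1) + (1.4)·(-2) + (0.4)·(2)) / 4 = -2/4 = -0.5
  s[V,V] = ((0.2)·(0.2) + (-0.8)·(-0.8) + (0.2)·(0.2) + (2.2)·(2.2) + (-1.8)·(-1.8)) / 4 = 8.8/4 = 2.2
  s[V,W] = ((0.2)·(2) + (-0.8)·(-1) + (0.2)·(-1) + (2.2)·(-2) + (-1.8)·(2)) / 4 = -7/4 = -1.75
  s[W,W] = ((2)·(2) + (-1)·(-1) + (-1)·(-1) + (-2)·(-2) + (2)·(2)) / 4 = 14/4 = 3.5
  Sample standard deviations s_i = √(s[i,i]):
  s(U) = √(5.3) = 2.3022
  s(V) = √(2.2) = 1.4832
  s(W) = √(3.5) = 1.8708

Step 3 — r_{ij} = s_{ij} / (s_i · s_j):
  r[U,U] = 1 (diagonal).
  r[U,V] = -0.1 / (2.3022 · 1.4832) = -0.1 / 3.4147 = -0.0293
  r[U,W] = -0.5 / (2.3022 · 1.8708) = -0.5 / 4.307 = -0.1161
  r[V,V] = 1 (diagonal).
  r[V,W] = -1.75 / (1.4832 · 1.8708) = -1.75 / 2.7749 = -0.6307
  r[W,W] = 1 (diagonal).

R is symmetric with unit diagonal. Assembling:

R = [[1, -0.0293, -0.1161],
 [-0.0293, 1, -0.6307],
 [-0.1161, -0.6307, 1]]


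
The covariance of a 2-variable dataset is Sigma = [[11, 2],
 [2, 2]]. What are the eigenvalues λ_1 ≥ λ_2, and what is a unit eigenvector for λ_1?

Step 1 — characteristic polynomial of 2×2 Sigma:
  det(Sigma - λI) = λ² - trace · λ + det = 0.
  trace = 11 + 2 = 13, det = 11·2 - (2)² = 18.
Step 2 — discriminant:
  Δ = trace² - 4·det = 169 - 72 = 97.
Step 3 — eigenvalues:
  λ = (trace ± √Δ)/2 = (13 ± 9.8489)/2,
  λ_1 = 11.4244,  λ_2 = 1.5756.

Step 4 — unit eigenvector for λ_1: solve (Sigma - λ_1 I)v = 0. First row:
  (11 - 11.4244)·v_x + (2)·v_y = 0, i.e. (-0.4244)·v_x + (2)·v_y = 0,
  so v ∝ (b, λ_1 - a) = (2, 0.4244) = u.
  ||u|| = √((2)² + (0.4244)²) = √(4.1801) ≈ 2.0445,
  v_1 = u/||u|| ≈ (0.9782, 0.2076) (||v_1|| = 1).

λ_1 = 11.4244,  λ_2 = 1.5756;  v_1 ≈ (0.9782, 0.2076)


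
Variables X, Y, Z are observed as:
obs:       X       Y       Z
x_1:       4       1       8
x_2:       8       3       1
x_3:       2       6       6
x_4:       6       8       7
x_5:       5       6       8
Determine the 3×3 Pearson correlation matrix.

Step 1 — column means:
  mean(X) = (4 + 8 + 2 + 6 + 5) / 5 = 25/5 = 5
  mean(Y) = (1 + 3 + 6 + 8 + 6) / 5 = 24/5 = 4.8
  mean(Z) = (8 + 1 + 6 + 7 + 8) / 5 = 30/5 = 6

Step 2 — sample variances and covariances s[i,j] = (1/(n-1)) · Σ_k (x_{k,i} - mean_i) · (x_{k,j} - mean_j), with n-1 = 4:
  s[X,X] = ((-1)·(-1) + (3)·(3) + (-3)·(-3) + (1)·(1) + (0)·(0)) / 4 = 20/4 = 5
  s[X,Y] = ((-1)·(-3.8) + (3)·(-1.8) + (-3)·(1.2) + (1)·(3.2) + (0)·(1.2)) / 4 = -2/4 = -0.5
  s[X,Z] = ((-1)·(2) + (3)·(-5) + (-3)·(0) + (1)·(1) + (0)·(2)) / 4 = -16/4 = -4
  s[Y,Y] = ((-3.8)·(-3.8) + (-1.8)·(-1.8) + (1.2)·(1.2) + (3.2)·(3.2) + (1.2)·(1.2)) / 4 = 30.8/4 = 7.7
  s[Y,Z] = ((-3.8)·(2) + (-1.8)·(-5) + (1.2)·(0) + (3.2)·(1) + (1.2)·(2)) / 4 = 7/4 = 1.75
  s[Z,Z] = ((2)·(2) + (-5)·(-5) + (0)·(0) + (1)·(1) + (2)·(2)) / 4 = 34/4 = 8.5
  Sample standard deviations s_i = √(s[i,i]):
  s(X) = √(5) = 2.2361
  s(Y) = √(7.7) = 2.7749
  s(Z) = √(8.5) = 2.9155

Step 3 — r_{ij} = s_{ij} / (s_i · s_j):
  r[X,X] = 1 (diagonal).
  r[X,Y] = -0.5 / (2.2361 · 2.7749) = -0.5 / 6.2048 = -0.0806
  r[X,Z] = -4 / (2.2361 · 2.9155) = -4 / 6.5192 = -0.6136
  r[Y,Y] = 1 (diagonal).
  r[Y,Z] = 1.75 / (2.7749 · 2.9155) = 1.75 / 8.0901 = 0.2163
  r[Z,Z] = 1 (diagonal).

R is symmetric with unit diagonal. Assembling:

R = [[1, -0.0806, -0.6136],
 [-0.0806, 1, 0.2163],
 [-0.6136, 0.2163, 1]]


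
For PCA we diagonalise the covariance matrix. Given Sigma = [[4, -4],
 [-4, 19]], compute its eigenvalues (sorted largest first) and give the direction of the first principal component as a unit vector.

Step 1 — characteristic polynomial of 2×2 Sigma:
  det(Sigma - λI) = λ² - trace · λ + det = 0.
  trace = 4 + 19 = 23, det = 4·19 - (-4)² = 60.
Step 2 — discriminant:
  Δ = trace² - 4·det = 529 - 240 = 289.
Step 3 — eigenvalues:
  λ = (trace ± √Δ)/2 = (23 ± 17)/2,
  λ_1 = 20,  λ_2 = 3.

Step 4 — unit eigenvector for λ_1: solve (Sigma - λ_1 I)v = 0. First row:
  (4 - 20)·v_x + (-4)·v_y = 0, i.e. (-16)·v_x + (-4)·v_y = 0,
  so v ∝ (b, λ_1 - a) = (-4, 16); multiply by -1 so the first entry is positive: u = (4, -16).
  ||u|| = √((4)² + (-16)²) = √(272) ≈ 16.4924,
  v_1 = u/||u|| ≈ (0.2425, -0.9701) (||v_1|| = 1).

λ_1 = 20,  λ_2 = 3;  v_1 ≈ (0.2425, -0.9701)


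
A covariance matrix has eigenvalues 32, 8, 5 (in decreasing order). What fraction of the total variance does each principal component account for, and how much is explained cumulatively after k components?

Step 1 — total variance = trace(Sigma) = Σ λ_i = 32 + 8 + 5 = 45.

Step 2 — fraction explained by component i = λ_i / Σ λ:
  PC1: 32/45 = 0.7111
  PC2: 8/45 = 0.1778
  PC3: 5/45 = 0.1111

Step 3 — cumulative fraction after k components = (λ_1 + ... + λ_k) / Σ λ:
  k = 1: 32/45 = 0.7111
  k = 2: (32 + 8)/45 = 40/45 = 0.8889
  k = 3: (32 + 8 + 5)/45 = 45/45 = 1

Summary (fraction, with percent):

explained: PC1 0.7111 (71.11%), PC2 0.1778 (17.78%), PC3 0.1111 (11.11%);  cumulative: 0.7111, 0.8889, 1


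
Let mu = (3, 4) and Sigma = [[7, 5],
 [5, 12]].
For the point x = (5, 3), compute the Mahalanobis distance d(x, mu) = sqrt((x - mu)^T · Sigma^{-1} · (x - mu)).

Step 1 — centre the observation: (x - mu) = (2, -1).

Step 2 — invert Sigma. det(Sigma) = 7·12 - (5)² = 59.
  Sigma^{-1} = (1/det) · [[d, -b], [-b, a]] = [[0.2034, -0.0847],
 [-0.0847, 0.1186]].

Step 3 — form the quadratic (x - mu)^T · Sigma^{-1} · (x - mu):
  Sigma^{-1} · (x - mu) = (0.4915, -0.2881).
  (x - mu)^T · [Sigma^{-1} · (x - mu)] = (2)·(0.4915) + (-1)·(-0.2881) = 1.2712.

Step 4 — take square root: d = √(1.2712) ≈ 1.1275.

d(x, mu) = √(1.2712) ≈ 1.1275


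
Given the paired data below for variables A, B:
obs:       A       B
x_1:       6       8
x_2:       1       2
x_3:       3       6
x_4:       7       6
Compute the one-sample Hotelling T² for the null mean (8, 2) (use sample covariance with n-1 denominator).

Step 1 — sample mean vector:
  mean(A) = (6 + 1 + 3 + 7) / 4 = 17/4 = 4.25
  mean(B) = (8 + 2 + 6 + 6) / 4 = 22/4 = 5.5
  x̄ = (4.25, 5.5),  deviation x̄ - mu_0 = (4.25, 5.5) - (8, 2) = (-3.75, 3.5).

Step 2 — sample covariance matrix, S[i,j] = (1/(n-1)) · Σ_k (x_{k,i} - mean_i) · (x_{k,j} - mean_j), divisor n-1 = 3:
  S[A,A] = ((1.75)·(1.75) + (-3.25)·(-3.25) + (-1.25)·(-1.25) + (2.75)·(2.75)) / 3 = 22.75/3 = 7.5833
  S[A,B] = ((1.75)·(2.5) + (-3.25)·(-3.5) + (-1.25)·(0.5) + (2.75)·(0.5)) / 3 = 16.5/3 = 5.5
  S[B,B] = ((2.5)·(2.5) + (-3.5)·(-3.5) + (0.5)·(0.5) + (0.5)·(0.5)) / 3 = 19/3 = 6.3333
  S = [[7.5833, 5.5],
 [5.5, 6.3333]].

Step 3 — invert S. det(S) = 7.5833·6.3333 - (5.5)² = 17.7778.
  S^{-1} = (1/det) · [[d, -b], [-b, a]] = [[0.3562, -0.3094],
 [-0.3094, 0.4266]].

Step 4 — quadratic form (x̄ - mu_0)^T · S^{-1} · (x̄ - mu_0):
  S^{-1} · (x̄ - mu_0) = (-2.4188, 2.6531),
  (x̄ - mu_0)^T · [...] = (-3.75)·(-2.4188) + (3.5)·(2.6531) = 18.3563.

Step 5 — scale by n: T² = 4 · 18.3563 = 73.425.

T² ≈ 73.425


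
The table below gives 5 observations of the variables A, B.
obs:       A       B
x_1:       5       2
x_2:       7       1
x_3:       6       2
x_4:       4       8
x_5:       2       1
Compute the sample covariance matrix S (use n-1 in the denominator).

Step 1 — column means:
  mean(A) = (5 + 7 + 6 + 4 + 2) / 5 = 24/5 = 4.8
  mean(B) = (2 + 1 + 2 + 8 + 1) / 5 = 14/5 = 2.8

Step 2 — sample covariance S[i,j] = (1/(n-1)) · Σ_k (x_{k,i} - mean_i) · (x_{k,j} - mean_j), with n-1 = 4.
  S[A,A] = ((0.2)·(0.2) + (2.2)·(2.2) + (1.2)·(1.2) + (-0.8)·(-0.8) + (-2.8)·(-2.8)) / 4 = 14.8/4 = 3.7
  S[A,B] = ((0.2)·(-0.8) + (2.2)·(-1.8) + (1.2)·(-0.8) + (-0.8)·(5.2) + (-2.8)·(-1.8)) / 4 = -4.2/4 = -1.05
  S[B,B] = ((-0.8)·(-0.8) + (-1.8)·(-1.8) + (-0.8)·(-0.8) + (5.2)·(5.2) + (-1.8)·(-1.8)) / 4 = 34.8/4 = 8.7

S is symmetric (S[j,i] = S[i,j]). Assembling:

S = [[3.7, -1.05],
 [-1.05, 8.7]]


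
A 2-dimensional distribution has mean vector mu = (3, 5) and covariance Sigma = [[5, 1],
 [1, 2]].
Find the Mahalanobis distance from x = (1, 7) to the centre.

Step 1 — centre the observation: (x - mu) = (-2, 2).

Step 2 — invert Sigma. det(Sigma) = 5·2 - (1)² = 9.
  Sigma^{-1} = (1/det) · [[d, -b], [-b, a]] = [[0.2222, -0.1111],
 [-0.1111, 0.5556]].

Step 3 — form the quadratic (x - mu)^T · Sigma^{-1} · (x - mu):
  Sigma^{-1} · (x - mu) = (-0.6667, 1.3333).
  (x - mu)^T · [Sigma^{-1} · (x - mu)] = (-2)·(-0.6667) + (2)·(1.3333) = 4.

Step 4 — take square root: d = √(4) ≈ 2.

d(x, mu) = √(4) ≈ 2


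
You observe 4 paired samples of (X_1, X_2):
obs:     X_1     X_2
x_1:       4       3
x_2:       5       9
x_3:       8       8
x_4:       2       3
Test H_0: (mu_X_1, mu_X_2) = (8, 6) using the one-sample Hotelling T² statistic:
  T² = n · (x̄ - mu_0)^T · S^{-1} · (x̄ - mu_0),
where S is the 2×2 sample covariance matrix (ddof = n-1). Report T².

Step 1 — sample mean vector:
  mean(X_1) = (4 + 5 + 8 + 2) / 4 = 19/4 = 4.75
  mean(X_2) = (3 + 9 + 8 + 3) / 4 = 23/4 = 5.75
  x̄ = (4.75, 5.75),  deviation x̄ - mu_0 = (4.75, 5.75) - (8, 6) = (-3.25, -0.25).

Step 2 — sample covariance matrix, S[i,j] = (1/(n-1)) · Σ_k (x_{k,i} - mean_i) · (x_{k,j} - mean_j), divisor n-1 = 3:
  S[X_1,X_1] = ((-0.75)·(-0.75) + (0.25)·(0.25) + (3.25)·(3.25) + (-2.75)·(-2.75)) / 3 = 18.75/3 = 6.25
  S[X_1,X_2] = ((-0.75)·(-2.75) + (0.25)·(3.25) + (3.25)·(2.25) + (-2.75)·(-2.75)) / 3 = 17.75/3 = 5.9167
  S[X_2,X_2] = ((-2.75)·(-2.75) + (3.25)·(3.25) + (2.25)·(2.25) + (-2.75)·(-2.75)) / 3 = 30.75/3 = 10.25
  S = [[6.25, 5.9167],
 [5.9167, 10.25]].

Step 3 — invert S. det(S) = 6.25·10.25 - (5.9167)² = 29.0556.
  S^{-1} = (1/det) · [[d, -b], [-b, a]] = [[0.3528, -0.2036],
 [-0.2036, 0.2151]].

Step 4 — quadratic form (x̄ - mu_0)^T · S^{-1} · (x̄ - mu_0):
  S^{-1} · (x̄ - mu_0) = (-1.0956, 0.608),
  (x̄ - mu_0)^T · [...] = (-3.25)·(-1.0956) + (-0.25)·(0.608) = 3.4087.

Step 5 — scale by n: T² = 4 · 3.4087 = 13.6348.

T² ≈ 13.6348


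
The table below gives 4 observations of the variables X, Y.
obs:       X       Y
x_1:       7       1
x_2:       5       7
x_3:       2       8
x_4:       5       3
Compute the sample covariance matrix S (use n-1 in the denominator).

Step 1 — column means:
  mean(X) = (7 + 5 + 2 + 5) / 4 = 19/4 = 4.75
  mean(Y) = (1 + 7 + 8 + 3) / 4 = 19/4 = 4.75

Step 2 — sample covariance S[i,j] = (1/(n-1)) · Σ_k (x_{k,i} - mean_i) · (x_{k,j} - mean_j), with n-1 = 3.
  S[X,X] = ((2.25)·(2.25) + (0.25)·(0.25) + (-2.75)·(-2.75) + (0.25)·(0.25)) / 3 = 12.75/3 = 4.25
  S[X,Y] = ((2.25)·(-3.75) + (0.25)·(2.25) + (-2.75)·(3.25) + (0.25)·(-1.75)) / 3 = -17.25/3 = -5.75
  S[Y,Y] = ((-3.75)·(-3.75) + (2.25)·(2.25) + (3.25)·(3.25) + (-1.75)·(-1.75)) / 3 = 32.75/3 = 10.9167

S is symmetric (S[j,i] = S[i,j]). Assembling:

S = [[4.25, -5.75],
 [-5.75, 10.9167]]


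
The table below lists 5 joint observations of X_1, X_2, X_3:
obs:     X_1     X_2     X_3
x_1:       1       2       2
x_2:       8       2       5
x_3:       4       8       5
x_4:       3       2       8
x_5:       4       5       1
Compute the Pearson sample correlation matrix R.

Step 1 — column means:
  mean(X_1) = (1 + 8 + 4 + 3 + 4) / 5 = 20/5 = 4
  mean(X_2) = (2 + 2 + 8 + 2 + 5) / 5 = 19/5 = 3.8
  mean(X_3) = (2 + 5 + 5 + 8 + 1) / 5 = 21/5 = 4.2

Step 2 — sample variances and covariances s[i,j] = (1/(n-1)) · Σ_k (x_{k,i} - mean_i) · (x_{k,j} - mean_j), with n-1 = 4:
  s[X_1,X_1] = ((-3)·(-3) + (4)·(4) + (0)·(0) + (-1)·(-1) + (0)·(0)) / 4 = 26/4 = 6.5
  s[X_1,X_2] = ((-3)·(-1.8) + (4)·(-1.8) + (0)·(4.2) + (-1)·(-1.8) + (0)·(1.2)) / 4 = 0/4 = 0
  s[X_1,X_3] = ((-3)·(-2.2) + (4)·(0.8) + (0)·(0.8) + (-1)·(3.8) + (0)·(-3.2)) / 4 = 6/4 = 1.5
  s[X_2,X_2] = ((-1.8)·(-1.8) + (-1.8)·(-1.8) + (4.2)·(4.2) + (-1.8)·(-1.8) + (1.2)·(1.2)) / 4 = 28.8/4 = 7.2
  s[X_2,X_3] = ((-1.8)·(-2.2) + (-1.8)·(0.8) + (4.2)·(0.8) + (-1.8)·(3.8) + (1.2)·(-3.2)) / 4 = -4.8/4 = -1.2
  s[X_3,X_3] = ((-2.2)·(-2.2) + (0.8)·(0.8) + (0.8)·(0.8) + (3.8)·(3.8) + (-3.2)·(-3.2)) / 4 = 30.8/4 = 7.7
  Sample standard deviations s_i = √(s[i,i]):
  s(X_1) = √(6.5) = 2.5495
  s(X_2) = √(7.2) = 2.6833
  s(X_3) = √(7.7) = 2.7749

Step 3 — r_{ij} = s_{ij} / (s_i · s_j):
  r[X_1,X_1] = 1 (diagonal).
  r[X_1,X_2] = 0 / (2.5495 · 2.6833) = 0 / 6.8411 = 0
  r[X_1,X_3] = 1.5 / (2.5495 · 2.7749) = 1.5 / 7.0746 = 0.212
  r[X_2,X_2] = 1 (diagonal).
  r[X_2,X_3] = -1.2 / (2.6833 · 2.7749) = -1.2 / 7.4458 = -0.1612
  r[X_3,X_3] = 1 (diagonal).

R is symmetric with unit diagonal. Assembling:

R = [[1, 0, 0.212],
 [0, 1, -0.1612],
 [0.212, -0.1612, 1]]


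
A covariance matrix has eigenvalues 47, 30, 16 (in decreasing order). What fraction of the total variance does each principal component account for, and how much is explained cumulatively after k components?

Step 1 — total variance = trace(Sigma) = Σ λ_i = 47 + 30 + 16 = 93.

Step 2 — fraction explained by component i = λ_i / Σ λ:
  PC1: 47/93 = 0.5054
  PC2: 30/93 = 0.3226
  PC3: 16/93 = 0.172

Step 3 — cumulative fraction after k components = (λ_1 + ... + λ_k) / Σ λ:
  k = 1: 47/93 = 0.5054
  k = 2: (47 + 30)/93 = 77/93 = 0.828
  k = 3: (47 + 30 + 16)/93 = 93/93 = 1

Summary (fraction, with percent):

explained: PC1 0.5054 (50.54%), PC2 0.3226 (32.26%), PC3 0.172 (17.2%);  cumulative: 0.5054, 0.828, 1


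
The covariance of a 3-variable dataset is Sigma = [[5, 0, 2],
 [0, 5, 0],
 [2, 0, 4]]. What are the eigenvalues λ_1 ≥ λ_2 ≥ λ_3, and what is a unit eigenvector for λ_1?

Step 1 — characteristic polynomial p(λ) = det(λI - Sigma) = λ³ - tr·λ² + c_1·λ - det, where tr = trace, c_1 = sum of the principal 2×2 minors, det = det(Sigma):
  tr = 5 + 5 + 4 = 14,
  c_1 = (5·5 - (0)²) + (5·4 - (2)²) + (5·4 - (0)²) = 25 + 16 + 20 = 61,
  det = 5·(5·4 - (0)²) - (0)·((0)·4 - (0)·(2)) + (2)·((0)·(0) - 5·(2)) = 5·(20) - (0)·(0) + (2)·(-10) = 80.
  So p(λ) = λ³ - 14λ² + 61λ - 80.
Step 2 — look for an integer root (rational root theorem: any rational root is an integer divisor of 80). Testing λ = 5:
  p(5) = 125 - 350 + 305 - 80 = 0  ✓
  Dividing out (λ - 5): p(λ) = (λ - 5)(λ² - 9λ + 16).
Step 3 — remaining eigenvalues from the quadratic λ² - 9λ + 16 = 0:
  Δ = 9² - 4·16 = 81 - 64 = 17,  λ = (9 ± √17)/2 = (9 ± 4.1231)/2 ≈ 6.5616 or 2.4384.
  Sorted: λ_1 = 6.5616,  λ_2 = 5,  λ_3 = 2.4384  (check: sum = 14 = tr ✓).

Step 4 — unit eigenvector for λ_1 ≈ 6.5616: v spans the null space of (Sigma - λ_1 I), whose rows are
  r_1 = (-1.5616, 0, 2),  r_2 = (0, -1.5616, 0),  r_3 = (2, 0, -2.5616).
  v is orthogonal to every row, so take v ∝ r_1 × r_2 = ((0)·(0) - (2)·(-1.5616), (2)·(0) - (-1.5616)·(0), (-1.5616)·(-1.5616) - (0)·(0)) ≈ (3.1231, 0, 2.4384).
  Let u = (3.1231, 0, 2.4384).
  ||u|| = √((3.1231)² + (0)² + (2.4384)²) = √(15.6998) ≈ 3.9623,  v_1 = u/||u|| ≈ (0.7882, 0, 0.6154) (||v_1|| = 1).

λ_1 = 6.5616,  λ_2 = 5,  λ_3 = 2.4384;  v_1 ≈ (0.7882, 0, 0.6154)


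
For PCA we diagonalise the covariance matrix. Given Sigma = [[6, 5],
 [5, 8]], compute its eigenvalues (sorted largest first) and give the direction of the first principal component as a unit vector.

Step 1 — characteristic polynomial of 2×2 Sigma:
  det(Sigma - λI) = λ² - trace · λ + det = 0.
  trace = 6 + 8 = 14, det = 6·8 - (5)² = 23.
Step 2 — discriminant:
  Δ = trace² - 4·det = 196 - 92 = 104.
Step 3 — eigenvalues:
  λ = (trace ± √Δ)/2 = (14 ± 10.198)/2,
  λ_1 = 12.099,  λ_2 = 1.901.

Step 4 — unit eigenvector for λ_1: solve (Sigma - λ_1 I)v = 0. First row:
  (6 - 12.099)·v_x + (5)·v_y = 0, i.e. (-6.099)·v_x + (5)·v_y = 0,
  so v ∝ (b, λ_1 - a) = (5, 6.099) = u.
  ||u|| = √((5)² + (6.099)²) = √(62.198) ≈ 7.8866,
  v_1 = u/||u|| ≈ (0.634, 0.7733) (||v_1|| = 1).

λ_1 = 12.099,  λ_2 = 1.901;  v_1 ≈ (0.634, 0.7733)


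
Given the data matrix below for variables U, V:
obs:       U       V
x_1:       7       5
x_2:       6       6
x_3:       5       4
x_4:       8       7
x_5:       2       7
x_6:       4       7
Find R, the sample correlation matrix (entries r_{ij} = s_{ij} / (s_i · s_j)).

Step 1 — column means:
  mean(U) = (7 + 6 + 5 + 8 + 2 + 4) / 6 = 32/6 = 5.3333
  mean(V) = (5 + 6 + 4 + 7 + 7 + 7) / 6 = 36/6 = 6

Step 2 — sample variances and covariances s[i,j] = (1/(n-1)) · Σ_k (x_{k,i} - mean_i) · (x_{k,j} - mean_j), with n-1 = 5:
  s[U,U] = ((1.6667)·(1.6667) + (0.6667)·(0.6667) + (-0.3333)·(-0.3333) + (2.6667)·(2.6667) + (-3.3333)·(-3.3333) + (-1.3333)·(-1.3333)) / 5 = 23.3333/5 = 4.6667
  s[U,V] = ((1.6667)·(-1) + (0.6667)·(0) + (-0.3333)·(-2) + (2.6667)·(1) + (-3.3333)·(1) + (-1.3333)·(1)) / 5 = -3/5 = -0.6
  s[V,V] = ((-1)·(-1) + (0)·(0) + (-2)·(-2) + (1)·(1) + (1)·(1) + (1)·(1)) / 5 = 8/5 = 1.6
  Sample standard deviations s_i = √(s[i,i]):
  s(U) = √(4.6667) = 2.1602
  s(V) = √(1.6) = 1.2649

Step 3 — r_{ij} = s_{ij} / (s_i · s_j):
  r[U,U] = 1 (diagonal).
  r[U,V] = -0.6 / (2.1602 · 1.2649) = -0.6 / 2.7325 = -0.2196
  r[V,V] = 1 (diagonal).

R is symmetric with unit diagonal. Assembling:

R = [[1, -0.2196],
 [-0.2196, 1]]


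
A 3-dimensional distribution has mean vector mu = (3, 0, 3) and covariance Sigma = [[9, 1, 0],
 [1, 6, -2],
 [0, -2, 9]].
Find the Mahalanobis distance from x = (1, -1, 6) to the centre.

Step 1 — centre the observation: (x - mu) = (-2, -1, 3).

Step 2 — invert Sigma (cofactor / det for 3×3, or solve directly):
  Sigma^{-1} = [[0.1134, -0.0204, -0.0045],
 [-0.0204, 0.1837, 0.0408],
 [-0.0045, 0.0408, 0.1202]].

Step 3 — form the quadratic (x - mu)^T · Sigma^{-1} · (x - mu):
  Sigma^{-1} · (x - mu) = (-0.22, -0.0204, 0.3288).
  (x - mu)^T · [Sigma^{-1} · (x - mu)] = (-2)·(-0.22) + (-1)·(-0.0204) + (3)·(0.3288) = 1.4467.

Step 4 — take square root: d = √(1.4467) ≈ 1.2028.

d(x, mu) = √(1.4467) ≈ 1.2028


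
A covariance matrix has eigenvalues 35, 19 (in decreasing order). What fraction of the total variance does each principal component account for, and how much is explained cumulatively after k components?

Step 1 — total variance = trace(Sigma) = Σ λ_i = 35 + 19 = 54.

Step 2 — fraction explained by component i = λ_i / Σ λ:
  PC1: 35/54 = 0.6481
  PC2: 19/54 = 0.3519

Step 3 — cumulative fraction after k components = (λ_1 + ... + λ_k) / Σ λ:
  k = 1: 35/54 = 0.6481
  k = 2: (35 + 19)/54 = 54/54 = 1

Summary (fraction, with percent):

explained: PC1 0.6481 (64.81%), PC2 0.3519 (35.19%);  cumulative: 0.6481, 1


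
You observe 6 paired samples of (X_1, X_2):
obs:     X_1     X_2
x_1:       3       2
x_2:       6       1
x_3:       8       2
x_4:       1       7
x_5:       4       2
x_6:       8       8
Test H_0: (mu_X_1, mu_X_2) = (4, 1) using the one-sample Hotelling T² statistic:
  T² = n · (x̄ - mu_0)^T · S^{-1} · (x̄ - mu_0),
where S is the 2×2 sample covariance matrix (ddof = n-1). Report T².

Step 1 — sample mean vector:
  mean(X_1) = (3 + 6 + 8 + 1 + 4 + 8) / 6 = 30/6 = 5
  mean(X_2) = (2 + 1 + 2 + 7 + 2 + 8) / 6 = 22/6 = 3.6667
  x̄ = (5, 3.6667),  deviation x̄ - mu_0 = (5, 3.6667) - (4, 1) = (1, 2.6667).

Step 2 — sample covariance matrix, S[i,j] = (1/(n-1)) · Σ_k (x_{k,i} - mean_i) · (x_{k,j} - mean_j), divisor n-1 = 5:
  S[X_1,X_1] = ((-2)·(-2) + (1)·(1) + (3)·(3) + (-4)·(-4) + (-1)·(-1) + (3)·(3)) / 5 = 40/5 = 8
  S[X_1,X_2] = ((-2)·(-1.6667) + (1)·(-2.6667) + (3)·(-1.6667) + (-4)·(3.3333) + (-1)·(-1.6667) + (3)·(4.3333)) / 5 = -3/5 = -0.6
  S[X_2,X_2] = ((-1.6667)·(-1.6667) + (-2.6667)·(-2.6667) + (-1.6667)·(-1.6667) + (3.3333)·(3.3333) + (-1.6667)·(-1.6667) + (4.3333)·(4.3333)) / 5 = 45.3333/5 = 9.0667
  S = [[8, -0.6],
 [-0.6, 9.0667]].

Step 3 — invert S. det(S) = 8·9.0667 - (-0.6)² = 72.1733.
  S^{-1} = (1/det) · [[d, -b], [-b, a]] = [[0.1256, 0.0083],
 [0.0083, 0.1108]].

Step 4 — quadratic form (x̄ - mu_0)^T · S^{-1} · (x̄ - mu_0):
  S^{-1} · (x̄ - mu_0) = (0.1478, 0.3039),
  (x̄ - mu_0)^T · [...] = (1)·(0.1478) + (2.6667)·(0.3039) = 0.9582.

Step 5 — scale by n: T² = 6 · 0.9582 = 5.7491.

T² ≈ 5.7491


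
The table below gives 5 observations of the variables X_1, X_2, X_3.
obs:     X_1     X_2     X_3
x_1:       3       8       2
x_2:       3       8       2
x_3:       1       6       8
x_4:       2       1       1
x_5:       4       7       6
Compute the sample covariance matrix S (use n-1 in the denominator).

Step 1 — column means:
  mean(X_1) = (3 + 3 + 1 + 2 + 4) / 5 = 13/5 = 2.6
  mean(X_2) = (8 + 8 + 6 + 1 + 7) / 5 = 30/5 = 6
  mean(X_3) = (2 + 2 + 8 + 1 + 6) / 5 = 19/5 = 3.8

Step 2 — sample covariance S[i,j] = (1/(n-1)) · Σ_k (x_{k,i} - mean_i) · (x_{k,j} - mean_j), with n-1 = 4.
  S[X_1,X_1] = ((0.4)·(0.4) + (0.4)·(0.4) + (-1.6)·(-1.6) + (-0.6)·(-0.6) + (1.4)·(1.4)) / 4 = 5.2/4 = 1.3
  S[X_1,X_2] = ((0.4)·(2) + (0.4)·(2) + (-1.6)·(0) + (-0.6)·(-5) + (1.4)·(1)) / 4 = 6/4 = 1.5
  S[X_1,X_3] = ((0.4)·(-1.8) + (0.4)·(-1.8) + (-1.6)·(4.2) + (-0.6)·(-2.8) + (1.4)·(2.2)) / 4 = -3.4/4 = -0.85
  S[X_2,X_2] = ((2)·(2) + (2)·(2) + (0)·(0) + (-5)·(-5) + (1)·(1)) / 4 = 34/4 = 8.5
  S[X_2,X_3] = ((2)·(-1.8) + (2)·(-1.8) + (0)·(4.2) + (-5)·(-2.8) + (1)·(2.2)) / 4 = 9/4 = 2.25
  S[X_3,X_3] = ((-1.8)·(-1.8) + (-1.8)·(-1.8) + (4.2)·(4.2) + (-2.8)·(-2.8) + (2.2)·(2.2)) / 4 = 36.8/4 = 9.2

S is symmetric (S[j,i] = S[i,j]). Assembling:

S = [[1.3, 1.5, -0.85],
 [1.5, 8.5, 2.25],
 [-0.85, 2.25, 9.2]]


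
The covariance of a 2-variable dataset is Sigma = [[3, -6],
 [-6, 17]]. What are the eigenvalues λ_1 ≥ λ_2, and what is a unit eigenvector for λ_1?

Step 1 — characteristic polynomial of 2×2 Sigma:
  det(Sigma - λI) = λ² - trace · λ + det = 0.
  trace = 3 + 17 = 20, det = 3·17 - (-6)² = 15.
Step 2 — discriminant:
  Δ = trace² - 4·det = 400 - 60 = 340.
Step 3 — eigenvalues:
  λ = (trace ± √Δ)/2 = (20 ± 18.4391)/2,
  λ_1 = 19.2195,  λ_2 = 0.7805.

Step 4 — unit eigenvector for λ_1: solve (Sigma - λ_1 I)v = 0. First row:
  (3 - 19.2195)·v_x + (-6)·v_y = 0, i.e. (-16.2195)·v_x + (-6)·v_y = 0,
  so v ∝ (b, λ_1 - a) = (-6, 16.2195); multiply by -1 so the first entry is positive: u = (6, -16.2195).
  ||u|| = √((6)² + (-16.2195)²) = √(299.0736) ≈ 17.2937,
  v_1 = u/||u|| ≈ (0.3469, -0.9379) (||v_1|| = 1).

λ_1 = 19.2195,  λ_2 = 0.7805;  v_1 ≈ (0.3469, -0.9379)


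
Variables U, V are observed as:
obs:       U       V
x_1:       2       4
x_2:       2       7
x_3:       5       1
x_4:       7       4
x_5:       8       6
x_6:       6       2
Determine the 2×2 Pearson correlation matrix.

Step 1 — column means:
  mean(U) = (2 + 2 + 5 + 7 + 8 + 6) / 6 = 30/6 = 5
  mean(V) = (4 + 7 + 1 + 4 + 6 + 2) / 6 = 24/6 = 4

Step 2 — sample variances and covariances s[i,j] = (1/(n-1)) · Σ_k (x_{k,i} - mean_i) · (x_{k,j} - mean_j), with n-1 = 5:
  s[U,U] = ((-3)·(-3) + (-3)·(-3) + (0)·(0) + (2)·(2) + (3)·(3) + (1)·(1)) / 5 = 32/5 = 6.4
  s[U,V] = ((-3)·(0) + (-3)·(3) + (0)·(-3) + (2)·(0) + (3)·(2) + (1)·(-2)) / 5 = -5/5 = -1
  s[V,V] = ((0)·(0) + (3)·(3) + (-3)·(-3) + (0)·(0) + (2)·(2) + (-2)·(-2)) / 5 = 26/5 = 5.2
  Sample standard deviations s_i = √(s[i,i]):
  s(U) = √(6.4) = 2.5298
  s(V) = √(5.2) = 2.2804

Step 3 — r_{ij} = s_{ij} / (s_i · s_j):
  r[U,U] = 1 (diagonal).
  r[U,V] = -1 / (2.5298 · 2.2804) = -1 / 5.7689 = -0.1733
  r[V,V] = 1 (diagonal).

R is symmetric with unit diagonal. Assembling:

R = [[1, -0.1733],
 [-0.1733, 1]]


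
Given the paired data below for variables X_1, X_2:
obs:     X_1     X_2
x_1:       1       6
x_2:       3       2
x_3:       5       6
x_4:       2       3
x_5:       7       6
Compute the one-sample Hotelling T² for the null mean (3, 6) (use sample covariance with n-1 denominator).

Step 1 — sample mean vector:
  mean(X_1) = (1 + 3 + 5 + 2 + 7) / 5 = 18/5 = 3.6
  mean(X_2) = (6 + 2 + 6 + 3 + 6) / 5 = 23/5 = 4.6
  x̄ = (3.6, 4.6),  deviation x̄ - mu_0 = (3.6, 4.6) - (3, 6) = (0.6, -1.4).

Step 2 — sample covariance matrix, S[i,j] = (1/(n-1)) · Σ_k (x_{k,i} - mean_i) · (x_{k,j} - mean_j), divisor n-1 = 4:
  S[X_1,X_1] = ((-2.6)·(-2.6) + (-0.6)·(-0.6) + (1.4)·(1.4) + (-1.6)·(-1.6) + (3.4)·(3.4)) / 4 = 23.2/4 = 5.8
  S[X_1,X_2] = ((-2.6)·(1.4) + (-0.6)·(-2.6) + (1.4)·(1.4) + (-1.6)·(-1.6) + (3.4)·(1.4)) / 4 = 7.2/4 = 1.8
  S[X_2,X_2] = ((1.4)·(1.4) + (-2.6)·(-2.6) + (1.4)·(1.4) + (-1.6)·(-1.6) + (1.4)·(1.4)) / 4 = 15.2/4 = 3.8
  S = [[5.8, 1.8],
 [1.8, 3.8]].

Step 3 — invert S. det(S) = 5.8·3.8 - (1.8)² = 18.8.
  S^{-1} = (1/det) · [[d, -b], [-b, a]] = [[0.2021, -0.0957],
 [-0.0957, 0.3085]].

Step 4 — quadratic form (x̄ - mu_0)^T · S^{-1} · (x̄ - mu_0):
  S^{-1} · (x̄ - mu_0) = (0.2553, -0.4894),
  (x̄ - mu_0)^T · [...] = (0.6)·(0.2553) + (-1.4)·(-0.4894) = 0.8383.

Step 5 — scale by n: T² = 5 · 0.8383 = 4.1915.

T² ≈ 4.1915
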